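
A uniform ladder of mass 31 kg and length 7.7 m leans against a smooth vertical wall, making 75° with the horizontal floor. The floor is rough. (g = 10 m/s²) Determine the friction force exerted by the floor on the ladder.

Torques about the foot: N_wall · 7.7 sin 75° = 31×10×3.85 cos 75° → N_wall = 41.532 N.
ΣF_x = 0: f_floor = N_wall = 41.532 N.

f ≈ 41.5 N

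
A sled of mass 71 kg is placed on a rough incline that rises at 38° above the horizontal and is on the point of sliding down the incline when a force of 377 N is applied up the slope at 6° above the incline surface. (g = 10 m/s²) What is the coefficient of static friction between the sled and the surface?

On the verge of sliding down the incline, friction is at its maximum μN and acts up the slope.
Perpendicular to incline: N = W cos 38° − P sin 6° = 559.5 − 39.41 = 520.1 N.
Along incline: P cos 6° + μN = W sin 38° → μ = (W sin 38° − P cos 6°) / N = 0.1196.

μ ≈ 0.120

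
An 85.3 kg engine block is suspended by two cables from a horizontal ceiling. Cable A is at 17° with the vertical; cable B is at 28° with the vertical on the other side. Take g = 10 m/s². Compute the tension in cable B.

Angles from the horizontal: cable A is 90° − 17° = 73°, cable B is 90° − 28° = 62°.
Weight W = 85.3 × 10 = 853 N acts straight down.
Horizontal: T_A cos 73° = T_B cos 62°  →  T_A = 1.606 T_B.
Vertical: T_A sin 73° + T_B sin 62° = 853.
Substituting the horizontal relation into the vertical equation gives 2.419 T_B = 853, so T_B = 352.7 N.

T_B ≈ 353 N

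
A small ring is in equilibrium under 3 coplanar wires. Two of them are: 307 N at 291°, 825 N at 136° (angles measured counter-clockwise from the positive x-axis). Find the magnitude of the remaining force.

F ≈ 562 N

Sum the known components: ΣF_x = -483.4 N, ΣF_y = 286.5 N.
For equilibrium the remaining force must supply (−ΣF_x, −ΣF_y) = (483.4, -286.5) N.
Magnitude = √((483.4)² + (-286.5)²) = 561.9 N; direction = atan2(-286.5, 483.4) = 329.3°.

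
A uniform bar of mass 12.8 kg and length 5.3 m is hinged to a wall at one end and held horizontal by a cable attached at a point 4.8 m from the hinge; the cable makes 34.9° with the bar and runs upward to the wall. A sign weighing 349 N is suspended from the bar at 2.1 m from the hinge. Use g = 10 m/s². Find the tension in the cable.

Take torques about the hinge: T sin 34.9° · 4.8 = 12.8×10×2.65 + 349×2.1 = 1072.1 N·m.
So T = 1072.1 / (0.5721 × 4.8) = 390.38 N.

T ≈ 390 N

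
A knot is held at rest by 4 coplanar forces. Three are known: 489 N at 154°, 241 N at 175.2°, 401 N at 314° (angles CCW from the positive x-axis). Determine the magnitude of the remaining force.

Sum the known components: ΣF_x = -401.1 N, ΣF_y = -53.93 N.
For equilibrium the remaining force must supply (−ΣF_x, −ΣF_y) = (401.1, 53.93) N.
Magnitude = √((401.1)² + (53.93)²) = 404.7 N; direction = atan2(53.93, 401.1) = 7.7°.

F ≈ 405 N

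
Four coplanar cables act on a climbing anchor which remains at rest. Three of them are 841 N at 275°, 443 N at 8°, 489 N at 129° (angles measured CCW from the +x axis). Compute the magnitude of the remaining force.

F ≈ 446 N

Sum the known components: ΣF_x = 204.2 N, ΣF_y = -396.1 N.
For equilibrium the remaining force must supply (−ΣF_x, −ΣF_y) = (-204.2, 396.1) N.
Magnitude = √((-204.2)² + (396.1)²) = 445.7 N; direction = atan2(396.1, -204.2) = 117.3°.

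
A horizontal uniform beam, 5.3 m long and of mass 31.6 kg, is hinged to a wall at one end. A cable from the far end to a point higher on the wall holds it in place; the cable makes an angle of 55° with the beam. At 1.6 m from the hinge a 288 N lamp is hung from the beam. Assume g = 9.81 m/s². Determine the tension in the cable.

T ≈ 295 N

Take torques about the hinge: T sin 55° · 5.3 = 31.6×9.81×2.65 + 288×1.6 = 1282.3 N·m.
So T = 1282.3 / (0.8192 × 5.3) = 295.36 N.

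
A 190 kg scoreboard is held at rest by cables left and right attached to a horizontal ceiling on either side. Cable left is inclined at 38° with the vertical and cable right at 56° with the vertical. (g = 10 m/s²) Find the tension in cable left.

Angles from the horizontal: cable left is 90° − 38° = 52°, cable right is 90° − 56° = 34°.
Weight W = 190 × 10 = 1900 N acts straight down.
Horizontal: T_left cos 52° = T_right cos 34°  →  T_right = 0.7426 T_left.
Vertical: T_left sin 52° + T_right sin 34° = 1900.
Substituting the horizontal relation into the vertical equation gives 1.203 T_left = 1900, so T_left = 1579 N.

T_left ≈ 1580 N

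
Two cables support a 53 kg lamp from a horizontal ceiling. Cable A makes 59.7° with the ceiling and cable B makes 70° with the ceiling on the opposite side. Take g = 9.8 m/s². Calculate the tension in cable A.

T_A ≈ 231 N

Weight W = 53 × 9.8 = 519.4 N acts straight down.
Horizontal: T_A cos 59.7° = T_B cos 70°  →  T_B = 1.475 T_A.
Vertical: T_A sin 59.7° + T_B sin 70° = 519.4.
Substituting the horizontal relation into the vertical equation gives 2.25 T_A = 519.4, so T_A = 230.9 N.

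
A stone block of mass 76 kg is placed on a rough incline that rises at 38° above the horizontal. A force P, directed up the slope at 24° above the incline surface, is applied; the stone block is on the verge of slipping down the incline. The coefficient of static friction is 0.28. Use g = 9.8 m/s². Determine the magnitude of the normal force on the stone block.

N ≈ 437 N

On the verge of sliding down the incline, friction equals μN and acts up the slope.
Perpendicular: N + P sin 24° = W cos 38° = 586.9 N.
Along incline: P cos 24° + μN = W sin 38° with W sin 38° = 458.5 N.
Solving the pair for P and N: P = 367.9 N, N = 437.3 N (and f = μN = 122.4 N).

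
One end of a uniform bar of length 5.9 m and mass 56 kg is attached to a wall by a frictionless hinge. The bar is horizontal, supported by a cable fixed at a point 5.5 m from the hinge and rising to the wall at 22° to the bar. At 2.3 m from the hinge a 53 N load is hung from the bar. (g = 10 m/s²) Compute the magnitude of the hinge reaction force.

Take torques about the hinge: T sin 22° · 5.5 = 56×10×2.95 + 53×2.3 = 1773.9 N·m.
So T = 1773.9 / (0.3746 × 5.5) = 860.98 N.
ΣF_x = 0: H_x = T cos 22° = 798.28 N.
ΣF_y = 0: H_y = (56×10 + 53) − T sin 22° = 613 − 322.53 = 290.47 N.
|H| = √(H_x² + H_y²) = √((798.28)² + (290.47)²) = 849.49 N.

|H| ≈ 849 N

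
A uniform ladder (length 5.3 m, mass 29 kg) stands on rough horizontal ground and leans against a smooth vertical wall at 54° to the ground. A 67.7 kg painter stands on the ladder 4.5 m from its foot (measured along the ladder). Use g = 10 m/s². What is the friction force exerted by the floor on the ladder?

f ≈ 523 N

Torques about the foot: N_wall · 5.3 sin 54° = 29×10×2.65 cos 54° + 67.7×10×4.5 cos 54° → N_wall = 522.97 N.
ΣF_x = 0: f_floor = N_wall = 522.97 N.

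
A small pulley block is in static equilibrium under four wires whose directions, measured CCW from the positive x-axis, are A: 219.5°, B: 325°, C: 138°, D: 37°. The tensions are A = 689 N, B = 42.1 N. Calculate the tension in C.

T_C ≈ 71.4 N

Resolve: ΣF_x = 689 cos 219.5° + 42.1 cos 325° + T_C cos 138° + T_D cos 37° = 0.
        ΣF_y = 689 sin 219.5° + 42.1 sin 325° + T_C sin 138° + T_D sin 37° = 0.
The known terms sum to (-497.2, -462.4) N, so -0.7431 T_C + 0.7986 T_D = 497.2 and 0.6691 T_C + 0.6018 T_D = 462.4.
Solving simultaneously: T_C = 71.41 N, T_D = 689 N.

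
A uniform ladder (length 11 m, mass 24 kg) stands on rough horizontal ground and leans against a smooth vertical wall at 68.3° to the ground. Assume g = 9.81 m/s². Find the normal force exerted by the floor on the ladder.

ΣF_y = 0: N_floor = 24×9.81 = 235.44 N.

N_floor ≈ 235 N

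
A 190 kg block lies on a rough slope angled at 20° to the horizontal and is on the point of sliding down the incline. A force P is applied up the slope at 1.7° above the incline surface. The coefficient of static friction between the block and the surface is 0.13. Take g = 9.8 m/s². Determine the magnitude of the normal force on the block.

On the verge of sliding down the incline, friction equals μN and acts up the slope.
Perpendicular: N + P sin 1.7° = W cos 20° = 1750 N.
Along incline: P cos 1.7° + μN = W sin 20° with W sin 20° = 636.8 N.
Solving the pair for P and N: P = 411.1 N, N = 1738 N (and f = μN = 225.9 N).

N ≈ 1740 N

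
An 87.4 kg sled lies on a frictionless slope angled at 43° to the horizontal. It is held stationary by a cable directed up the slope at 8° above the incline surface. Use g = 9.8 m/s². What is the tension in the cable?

T ≈ 590 N

Take axes along and perpendicular to the incline. Weight components: W sin 43° = 584.1 N down-slope, W cos 43° = 626.4 N into the surface.
Along incline: T cos 8° = W sin 43° → T = 589.9 N.
Perpendicular: N = W cos 43° − T sin 8° = 544.3 N.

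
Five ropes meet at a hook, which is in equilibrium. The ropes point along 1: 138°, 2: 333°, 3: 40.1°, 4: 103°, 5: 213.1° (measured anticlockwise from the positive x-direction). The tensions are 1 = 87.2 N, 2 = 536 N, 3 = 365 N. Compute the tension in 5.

Resolve: ΣF_x = 87.2 cos 138° + 536 cos 333° + 365 cos 40.1° + T_4 cos 103° + T_5 cos 213.1° = 0.
        ΣF_y = 87.2 sin 138° + 536 sin 333° + 365 sin 40.1° + T_4 sin 103° + T_5 sin 213.1° = 0.
The known terms sum to (692, 50.11) N, so -0.2250 T_4 − 0.8377 T_5 = -692 and 0.9744 T_4 − 0.5461 T_5 = -50.11.
Solving simultaneously: T_4 = 357.7 N, T_5 = 730 N.

T_5 ≈ 730 N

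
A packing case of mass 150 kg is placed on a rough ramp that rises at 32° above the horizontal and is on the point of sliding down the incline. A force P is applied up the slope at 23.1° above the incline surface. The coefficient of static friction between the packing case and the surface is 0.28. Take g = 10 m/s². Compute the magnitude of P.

On the verge of sliding down the incline, friction equals μN and acts up the slope.
Perpendicular: N + P sin 23.1° = W cos 32° = 1272 N.
Along incline: P cos 23.1° + μN = W sin 32° with W sin 32° = 794.9 N.
Solving the pair for P and N: P = 541.6 N, N = 1060 N (and f = μN = 296.7 N).

P ≈ 542 N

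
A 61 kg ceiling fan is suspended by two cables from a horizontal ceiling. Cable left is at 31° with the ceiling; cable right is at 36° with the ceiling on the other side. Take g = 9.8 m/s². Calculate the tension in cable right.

T_right ≈ 557 N

Weight W = 61 × 9.8 = 597.8 N acts straight down.
Horizontal: T_left cos 31° = T_right cos 36°  →  T_left = 0.9438 T_right.
Vertical: T_left sin 31° + T_right sin 36° = 597.8.
Substituting the horizontal relation into the vertical equation gives 1.074 T_right = 597.8, so T_right = 556.7 N.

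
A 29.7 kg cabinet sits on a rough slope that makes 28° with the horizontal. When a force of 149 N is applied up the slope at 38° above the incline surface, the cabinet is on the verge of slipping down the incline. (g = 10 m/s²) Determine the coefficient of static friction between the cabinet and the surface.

On the verge of sliding down the incline, friction is at its maximum μN and acts up the slope.
Perpendicular to incline: N = W cos 28° − P sin 38° = 262.2 − 91.73 = 170.5 N.
Along incline: P cos 38° + μN = W sin 28° → μ = (W sin 28° − P cos 38°) / N = 0.1291.

μ ≈ 0.129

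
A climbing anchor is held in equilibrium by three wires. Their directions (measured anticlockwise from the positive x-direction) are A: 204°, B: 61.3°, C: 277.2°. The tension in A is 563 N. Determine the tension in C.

T_C ≈ 582 N

Resolve: ΣF_x = 563 cos 204° + T_B cos 61.3° + T_C cos 277.2° = 0.
        ΣF_y = 563 sin 204° + T_B sin 61.3° + T_C sin 277.2° = 0.
The known terms sum to (-514.3, -229) N, so 0.4802 T_B + 0.1253 T_C = 514.3 and 0.8771 T_B − 0.9921 T_C = 229.
Solving simultaneously: T_B = 919.2 N, T_C = 581.8 N.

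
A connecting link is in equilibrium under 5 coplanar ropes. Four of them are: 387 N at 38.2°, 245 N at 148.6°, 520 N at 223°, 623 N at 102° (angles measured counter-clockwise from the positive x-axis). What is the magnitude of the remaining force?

F ≈ 747 N

Sum the known components: ΣF_x = -414.8 N, ΣF_y = 621.7 N.
For equilibrium the remaining force must supply (−ΣF_x, −ΣF_y) = (414.8, -621.7) N.
Magnitude = √((414.8)² + (-621.7)²) = 747.4 N; direction = atan2(-621.7, 414.8) = 303.7°.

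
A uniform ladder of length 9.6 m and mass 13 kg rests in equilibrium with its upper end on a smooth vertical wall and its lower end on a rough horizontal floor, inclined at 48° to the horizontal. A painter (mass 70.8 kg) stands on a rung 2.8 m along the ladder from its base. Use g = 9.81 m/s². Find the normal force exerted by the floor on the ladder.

ΣF_y = 0: N_floor = 13×9.81 + 70.8×9.81 = 822.08 N.

N_floor ≈ 822 N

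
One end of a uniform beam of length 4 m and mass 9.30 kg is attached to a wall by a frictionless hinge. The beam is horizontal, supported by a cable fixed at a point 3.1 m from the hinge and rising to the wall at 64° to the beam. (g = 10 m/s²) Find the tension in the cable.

Take torques about the hinge: T sin 64° · 3.1 = 9.30×10×2 = 186 N·m.
So T = 186 / (0.8988 × 3.1) = 66.756 N.

T ≈ 66.8 N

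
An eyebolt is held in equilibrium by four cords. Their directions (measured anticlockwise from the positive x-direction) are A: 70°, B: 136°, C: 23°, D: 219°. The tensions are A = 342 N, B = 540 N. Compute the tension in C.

Resolve: ΣF_x = 342 cos 70° + 540 cos 136° + T_C cos 23° + T_D cos 219° = 0.
        ΣF_y = 342 sin 70° + 540 sin 136° + T_C sin 23° + T_D sin 219° = 0.
The known terms sum to (-271.5, 696.5) N, so 0.9205 T_C − 0.7771 T_D = 271.5 and 0.3907 T_C − 0.6293 T_D = -696.5.
Solving simultaneously: T_C = 2584 N, T_D = 2711 N.

T_C ≈ 2580 N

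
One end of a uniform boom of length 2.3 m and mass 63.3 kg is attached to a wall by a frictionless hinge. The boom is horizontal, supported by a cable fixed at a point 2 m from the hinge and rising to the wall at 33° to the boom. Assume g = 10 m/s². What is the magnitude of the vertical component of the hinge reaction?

|H_y| ≈ 269 N

Take torques about the hinge: T sin 33° · 2 = 63.3×10×1.15 = 727.95 N·m.
So T = 727.95 / (0.5446 × 2) = 668.29 N.
ΣF_y = 0: H_y = (63.3×10) − T sin 33° = 633 − 363.97 = 269.03 N.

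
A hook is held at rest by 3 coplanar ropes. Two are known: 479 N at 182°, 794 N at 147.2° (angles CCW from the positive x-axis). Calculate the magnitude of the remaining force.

F ≈ 1220 N

Sum the known components: ΣF_x = -1146 N, ΣF_y = 413.4 N.
For equilibrium the remaining force must supply (−ΣF_x, −ΣF_y) = (1146, -413.4) N.
Magnitude = √((1146)² + (-413.4)²) = 1218 N; direction = atan2(-413.4, 1146) = 340.2°.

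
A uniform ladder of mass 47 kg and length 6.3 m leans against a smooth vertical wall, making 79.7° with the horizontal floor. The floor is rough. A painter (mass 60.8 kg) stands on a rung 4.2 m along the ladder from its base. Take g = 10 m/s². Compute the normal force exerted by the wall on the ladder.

N_wall ≈ 116 N

Torques about the foot: N_wall · 6.3 sin 79.7° = 47×10×3.15 cos 79.7° + 60.8×10×4.2 cos 79.7° → N_wall = 116.37 N.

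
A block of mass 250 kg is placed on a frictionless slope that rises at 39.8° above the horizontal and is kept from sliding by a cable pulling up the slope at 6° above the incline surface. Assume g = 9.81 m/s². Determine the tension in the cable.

T ≈ 1580 N

Take axes along and perpendicular to the incline. Weight components: W sin 39.8° = 1570 N down-slope, W cos 39.8° = 1884 N into the surface.
Along incline: T cos 6° = W sin 39.8° → T = 1579 N.
Perpendicular: N = W cos 39.8° − T sin 6° = 1719 N.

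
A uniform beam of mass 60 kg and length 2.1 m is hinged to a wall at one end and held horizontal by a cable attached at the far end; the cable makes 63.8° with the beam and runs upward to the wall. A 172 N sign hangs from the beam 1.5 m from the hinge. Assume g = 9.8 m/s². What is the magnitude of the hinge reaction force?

|H| ≈ 400 N

Take torques about the hinge: T sin 63.8° · 2.1 = 60×9.8×1.05 + 172×1.5 = 875.4 N·m.
So T = 875.4 / (0.8973 × 2.1) = 464.59 N.
ΣF_x = 0: H_x = T cos 63.8° = 205.12 N.
ΣF_y = 0: H_y = (60×9.8 + 172) − T sin 63.8° = 760 − 416.86 = 343.14 N.
|H| = √(H_x² + H_y²) = √((205.12)² + (343.14)²) = 399.78 N.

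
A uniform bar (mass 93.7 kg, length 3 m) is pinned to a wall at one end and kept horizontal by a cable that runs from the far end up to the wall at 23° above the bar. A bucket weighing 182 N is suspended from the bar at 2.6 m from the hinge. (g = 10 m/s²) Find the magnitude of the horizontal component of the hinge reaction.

Take torques about the hinge: T sin 23° · 3 = 93.7×10×1.5 + 182×2.6 = 1878.7 N·m.
So T = 1878.7 / (0.3907 × 3) = 1602.7 N.
ΣF_x = 0: H_x = T cos 23° = 1475.3 N.

H_x ≈ 1480 N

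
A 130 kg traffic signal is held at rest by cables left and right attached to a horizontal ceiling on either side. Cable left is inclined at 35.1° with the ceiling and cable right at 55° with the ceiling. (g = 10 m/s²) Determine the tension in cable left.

T_left ≈ 746 N

Weight W = 130 × 10 = 1300 N acts straight down.
Horizontal: T_left cos 35.1° = T_right cos 55°  →  T_right = 1.426 T_left.
Vertical: T_left sin 35.1° + T_right sin 55° = 1300.
Substituting the horizontal relation into the vertical equation gives 1.743 T_left = 1300, so T_left = 745.7 N.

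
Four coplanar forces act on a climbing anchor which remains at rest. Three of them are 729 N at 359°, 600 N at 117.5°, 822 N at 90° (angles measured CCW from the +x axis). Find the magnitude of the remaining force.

Sum the known components: ΣF_x = 451.8 N, ΣF_y = 1341 N.
For equilibrium the remaining force must supply (−ΣF_x, −ΣF_y) = (-451.8, -1341) N.
Magnitude = √((-451.8)² + (-1341)²) = 1416 N; direction = atan2(-1341, -451.8) = 251.4°.

F ≈ 1420 N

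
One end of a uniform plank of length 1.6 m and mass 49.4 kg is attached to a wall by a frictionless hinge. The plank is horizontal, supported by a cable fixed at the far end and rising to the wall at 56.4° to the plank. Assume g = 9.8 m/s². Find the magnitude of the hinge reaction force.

Take torques about the hinge: T sin 56.4° · 1.6 = 49.4×9.8×0.8 = 387.3 N·m.
So T = 387.3 / (0.8329 × 1.6) = 290.62 N.
ΣF_x = 0: H_x = T cos 56.4° = 160.82 N.
ΣF_y = 0: H_y = (49.4×9.8) − T sin 56.4° = 484.12 − 242.06 = 242.06 N.
|H| = √(H_x² + H_y²) = √((160.82)² + (242.06)²) = 290.62 N.

|H| ≈ 291 N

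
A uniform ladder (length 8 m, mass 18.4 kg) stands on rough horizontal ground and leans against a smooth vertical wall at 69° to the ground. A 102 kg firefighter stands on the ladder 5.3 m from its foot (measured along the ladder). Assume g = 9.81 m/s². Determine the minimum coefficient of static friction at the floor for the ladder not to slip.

ΣF_y = 0: N_floor = 18.4×9.81 + 102×9.81 = 1181.1 N.
Torques about the foot: N_wall · 8 sin 69° = 18.4×9.81×4 cos 69° + 102×9.81×5.3 cos 69° → N_wall = 289.11 N.
ΣF_x = 0: f_floor = N_wall = 289.11 N.
μ_min = f_floor / N_floor = 289.11 / 1181.1 = 0.2448.

μ_min ≈ 0.245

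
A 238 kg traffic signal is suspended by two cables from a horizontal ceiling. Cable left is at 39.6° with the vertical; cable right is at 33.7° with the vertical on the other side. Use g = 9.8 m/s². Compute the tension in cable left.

Angles from the horizontal: cable left is 90° − 39.6° = 50.4°, cable right is 90° − 33.7° = 56.3°.
Weight W = 238 × 9.8 = 2332 N acts straight down.
Horizontal: T_left cos 50.4° = T_right cos 56.3°  →  T_right = 1.149 T_left.
Vertical: T_left sin 50.4° + T_right sin 56.3° = 2332.
Substituting the horizontal relation into the vertical equation gives 1.726 T_left = 2332, so T_left = 1351 N.

T_left ≈ 1350 N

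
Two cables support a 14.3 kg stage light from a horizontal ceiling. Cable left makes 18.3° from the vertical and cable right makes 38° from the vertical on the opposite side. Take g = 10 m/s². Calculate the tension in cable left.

T_left ≈ 106 N

Angles from the horizontal: cable left is 90° − 18.3° = 71.7°, cable right is 90° − 38° = 52°.
Weight W = 14.3 × 10 = 143 N acts straight down.
Horizontal: T_left cos 71.7° = T_right cos 52°  →  T_right = 0.51 T_left.
Vertical: T_left sin 71.7° + T_right sin 52° = 143.
Substituting the horizontal relation into the vertical equation gives 1.351 T_left = 143, so T_left = 105.8 N.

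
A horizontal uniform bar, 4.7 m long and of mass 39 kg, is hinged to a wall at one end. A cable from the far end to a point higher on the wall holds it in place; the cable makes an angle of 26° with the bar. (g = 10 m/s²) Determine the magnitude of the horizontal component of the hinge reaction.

Take torques about the hinge: T sin 26° · 4.7 = 39×10×2.35 = 916.5 N·m.
So T = 916.5 / (0.4384 × 4.7) = 444.83 N.
ΣF_x = 0: H_x = T cos 26° = 399.81 N.

H_x ≈ 400 N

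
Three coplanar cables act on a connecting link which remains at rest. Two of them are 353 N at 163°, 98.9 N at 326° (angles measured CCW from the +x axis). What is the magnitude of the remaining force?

Sum the known components: ΣF_x = -255.6 N, ΣF_y = 47.9 N.
For equilibrium the remaining force must supply (−ΣF_x, −ΣF_y) = (255.6, -47.9) N.
Magnitude = √((255.6)² + (-47.9)²) = 260 N; direction = atan2(-47.9, 255.6) = 349.4°.

F ≈ 260 N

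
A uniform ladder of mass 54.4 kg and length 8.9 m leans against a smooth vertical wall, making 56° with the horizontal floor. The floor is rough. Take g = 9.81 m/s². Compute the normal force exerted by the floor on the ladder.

ΣF_y = 0: N_floor = 54.4×9.81 = 533.66 N.

N_floor ≈ 534 N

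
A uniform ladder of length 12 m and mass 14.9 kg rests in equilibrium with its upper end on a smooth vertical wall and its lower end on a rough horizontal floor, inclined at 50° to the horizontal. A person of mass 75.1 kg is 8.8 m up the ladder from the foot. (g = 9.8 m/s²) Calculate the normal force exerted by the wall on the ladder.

N_wall ≈ 514 N

Torques about the foot: N_wall · 12 sin 50° = 14.9×9.8×6 cos 50° + 75.1×9.8×8.8 cos 50° → N_wall = 514.14 N.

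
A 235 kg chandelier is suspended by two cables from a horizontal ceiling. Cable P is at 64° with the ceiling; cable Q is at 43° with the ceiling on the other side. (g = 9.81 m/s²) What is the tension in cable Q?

T_Q ≈ 1060 N

Weight W = 235 × 9.81 = 2305 N acts straight down.
Horizontal: T_P cos 64° = T_Q cos 43°  →  T_P = 1.668 T_Q.
Vertical: T_P sin 64° + T_Q sin 43° = 2305.
Substituting the horizontal relation into the vertical equation gives 2.181 T_Q = 2305, so T_Q = 1057 N.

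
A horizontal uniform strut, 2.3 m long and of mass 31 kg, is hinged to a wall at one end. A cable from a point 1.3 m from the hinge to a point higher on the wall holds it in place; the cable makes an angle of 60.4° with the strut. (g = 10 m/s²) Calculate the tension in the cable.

T ≈ 315 N

Take torques about the hinge: T sin 60.4° · 1.3 = 31×10×1.15 = 356.5 N·m.
So T = 356.5 / (0.8695 × 1.3) = 315.39 N.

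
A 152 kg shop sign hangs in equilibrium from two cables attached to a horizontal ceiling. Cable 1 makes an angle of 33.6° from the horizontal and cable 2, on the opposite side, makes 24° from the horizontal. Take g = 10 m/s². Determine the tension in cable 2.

Weight W = 152 × 10 = 1520 N acts straight down.
Horizontal: T_1 cos 33.6° = T_2 cos 24°  →  T_1 = 1.097 T_2.
Vertical: T_1 sin 33.6° + T_2 sin 24° = 1520.
Substituting the horizontal relation into the vertical equation gives 1.014 T_2 = 1520, so T_2 = 1499 N.

T_2 ≈ 1500 N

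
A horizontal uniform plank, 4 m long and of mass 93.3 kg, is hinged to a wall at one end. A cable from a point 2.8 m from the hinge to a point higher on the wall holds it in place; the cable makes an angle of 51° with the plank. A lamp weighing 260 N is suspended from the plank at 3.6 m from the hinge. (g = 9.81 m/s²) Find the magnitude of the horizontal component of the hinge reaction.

Take torques about the hinge: T sin 51° · 2.8 = 93.3×9.81×2 + 260×3.6 = 2766.5 N·m.
So T = 2766.5 / (0.7771 × 2.8) = 1271.4 N.
ΣF_x = 0: H_x = T cos 51° = 800.11 N.

H_x ≈ 800 N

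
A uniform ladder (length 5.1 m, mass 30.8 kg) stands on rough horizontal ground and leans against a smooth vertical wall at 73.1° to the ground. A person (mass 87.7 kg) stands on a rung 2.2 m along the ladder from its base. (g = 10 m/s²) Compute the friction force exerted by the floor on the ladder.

Torques about the foot: N_wall · 5.1 sin 73.1° = 30.8×10×2.55 cos 73.1° + 87.7×10×2.2 cos 73.1° → N_wall = 161.73 N.
ΣF_x = 0: f_floor = N_wall = 161.73 N.

f ≈ 162 N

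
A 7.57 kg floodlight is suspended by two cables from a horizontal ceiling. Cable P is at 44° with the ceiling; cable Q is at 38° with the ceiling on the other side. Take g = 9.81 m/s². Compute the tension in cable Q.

T_Q ≈ 53.9 N

Weight W = 7.57 × 9.81 = 74.26 N acts straight down.
Horizontal: T_P cos 44° = T_Q cos 38°  →  T_P = 1.095 T_Q.
Vertical: T_P sin 44° + T_Q sin 38° = 74.26.
Substituting the horizontal relation into the vertical equation gives 1.377 T_Q = 74.26, so T_Q = 53.94 N.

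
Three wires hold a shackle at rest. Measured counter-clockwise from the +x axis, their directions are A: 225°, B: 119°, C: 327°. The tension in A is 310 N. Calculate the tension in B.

T_B ≈ 646 N

Resolve: ΣF_x = 310 cos 225° + T_B cos 119° + T_C cos 327° = 0.
        ΣF_y = 310 sin 225° + T_B sin 119° + T_C sin 327° = 0.
The known terms sum to (-219.2, -219.2) N, so -0.4848 T_B + 0.8387 T_C = 219.2 and 0.8746 T_B − 0.5446 T_C = 219.2.
Solving simultaneously: T_B = 645.9 N, T_C = 634.7 N.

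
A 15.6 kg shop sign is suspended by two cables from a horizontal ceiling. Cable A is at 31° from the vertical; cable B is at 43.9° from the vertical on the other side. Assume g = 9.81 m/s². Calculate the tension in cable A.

Angles from the horizontal: cable A is 90° − 31° = 59°, cable B is 90° − 43.9° = 46.1°.
Weight W = 15.6 × 9.81 = 153 N acts straight down.
Horizontal: T_A cos 59° = T_B cos 46.1°  →  T_B = 0.7428 T_A.
Vertical: T_A sin 59° + T_B sin 46.1° = 153.
Substituting the horizontal relation into the vertical equation gives 1.392 T_A = 153, so T_A = 109.9 N.

T_A ≈ 110 N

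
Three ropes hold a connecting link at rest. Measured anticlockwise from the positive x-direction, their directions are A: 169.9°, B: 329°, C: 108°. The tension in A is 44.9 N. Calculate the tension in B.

Resolve: ΣF_x = 44.9 cos 169.9° + T_B cos 329° + T_C cos 108° = 0.
        ΣF_y = 44.9 sin 169.9° + T_B sin 329° + T_C sin 108° = 0.
The known terms sum to (-44.2, 7.874) N, so 0.8572 T_B − 0.3090 T_C = 44.2 and -0.5150 T_B + 0.9511 T_C = -7.874.
Solving simultaneously: T_B = 60.37 N, T_C = 24.41 N.

T_B ≈ 60.4 N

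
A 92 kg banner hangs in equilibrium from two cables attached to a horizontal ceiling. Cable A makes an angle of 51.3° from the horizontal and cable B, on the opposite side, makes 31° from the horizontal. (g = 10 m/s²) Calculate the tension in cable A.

Weight W = 92 × 10 = 920 N acts straight down.
Horizontal: T_A cos 51.3° = T_B cos 31°  →  T_B = 0.7294 T_A.
Vertical: T_A sin 51.3° + T_B sin 31° = 920.
Substituting the horizontal relation into the vertical equation gives 1.156 T_A = 920, so T_A = 795.8 N.

T_A ≈ 796 N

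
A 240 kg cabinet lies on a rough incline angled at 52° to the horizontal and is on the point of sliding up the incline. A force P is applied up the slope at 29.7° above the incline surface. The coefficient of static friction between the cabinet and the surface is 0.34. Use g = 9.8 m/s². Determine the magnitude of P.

P ≈ 2260 N

On the verge of sliding up the incline, friction equals μN and acts down the slope.
Perpendicular: N + P sin 29.7° = W cos 52° = 1448 N.
Along incline: P cos 29.7° = W sin 52° + μN  with W sin 52° = 1853 N.
Solving the pair for P and N: P = 2262 N, N = 327.4 N (and f = μN = 111.3 N).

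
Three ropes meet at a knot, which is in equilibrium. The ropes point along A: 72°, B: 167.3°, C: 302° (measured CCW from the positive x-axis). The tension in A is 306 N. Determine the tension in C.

Resolve: ΣF_x = 306 cos 72° + T_B cos 167.3° + T_C cos 302° = 0.
        ΣF_y = 306 sin 72° + T_B sin 167.3° + T_C sin 302° = 0.
The known terms sum to (94.56, 291) N, so -0.9755 T_B + 0.5299 T_C = -94.56 and 0.2198 T_B − 0.8480 T_C = -291.
Solving simultaneously: T_B = 329.8 N, T_C = 428.7 N.

T_C ≈ 429 N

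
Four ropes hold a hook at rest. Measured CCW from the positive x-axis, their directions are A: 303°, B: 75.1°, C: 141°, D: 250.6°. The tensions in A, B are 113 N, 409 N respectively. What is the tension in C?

T_C ≈ 61 N

Resolve: ΣF_x = 113 cos 303° + 409 cos 75.1° + T_C cos 141° + T_D cos 250.6° = 0.
        ΣF_y = 113 sin 303° + 409 sin 75.1° + T_C sin 141° + T_D sin 250.6° = 0.
The known terms sum to (166.7, 300.5) N, so -0.7771 T_C − 0.3322 T_D = -166.7 and 0.6293 T_C − 0.9432 T_D = -300.5.
Solving simultaneously: T_C = 60.97 N, T_D = 359.2 N.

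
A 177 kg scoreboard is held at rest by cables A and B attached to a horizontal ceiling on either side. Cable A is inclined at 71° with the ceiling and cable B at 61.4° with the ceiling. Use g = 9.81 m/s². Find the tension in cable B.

T_B ≈ 766 N

Weight W = 177 × 9.81 = 1736 N acts straight down.
Horizontal: T_A cos 71° = T_B cos 61.4°  →  T_A = 1.47 T_B.
Vertical: T_A sin 71° + T_B sin 61.4° = 1736.
Substituting the horizontal relation into the vertical equation gives 2.268 T_B = 1736, so T_B = 765.5 N.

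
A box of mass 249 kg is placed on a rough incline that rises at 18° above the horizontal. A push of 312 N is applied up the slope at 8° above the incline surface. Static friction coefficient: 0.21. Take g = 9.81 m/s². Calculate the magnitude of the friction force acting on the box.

Axes along / perpendicular to the incline. W sin 18° = 754.8 N down-slope; W cos 18° = 2323 N into the surface.
Perpendicular: N = W cos 18° − P sin 8° = 2323 − 43.42 = 2280 N.
Along incline: P cos 8° + f = W sin 18° (friction acts up-slope) → f = 754.8 − 309 = 445.9 N.
|f| = 445.9 N ≤ μN = 478.7 N, so the box is indeed static.

f ≈ 446 N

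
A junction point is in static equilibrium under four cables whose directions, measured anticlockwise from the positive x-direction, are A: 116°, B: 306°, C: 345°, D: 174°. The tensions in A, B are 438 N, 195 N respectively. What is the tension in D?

T_D ≈ 1330 N

Resolve: ΣF_x = 438 cos 116° + 195 cos 306° + T_C cos 345° + T_D cos 174° = 0.
        ΣF_y = 438 sin 116° + 195 sin 306° + T_C sin 345° + T_D sin 174° = 0.
The known terms sum to (-77.39, 235.9) N, so 0.9659 T_C − 0.9945 T_D = 77.39 and -0.2588 T_C + 0.1045 T_D = -235.9.
Solving simultaneously: T_C = 1448 N, T_D = 1329 N.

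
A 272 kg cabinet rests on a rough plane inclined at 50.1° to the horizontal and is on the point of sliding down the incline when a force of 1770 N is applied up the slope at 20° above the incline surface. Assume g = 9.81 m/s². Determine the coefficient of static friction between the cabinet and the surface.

On the verge of sliding down the incline, friction is at its maximum μN and acts up the slope.
Perpendicular to incline: N = W cos 50.1° − P sin 20° = 1712 − 605.4 = 1106 N.
Along incline: P cos 20° + μN = W sin 50.1° → μ = (W sin 50.1° − P cos 20°) / N = 0.3469.

μ ≈ 0.347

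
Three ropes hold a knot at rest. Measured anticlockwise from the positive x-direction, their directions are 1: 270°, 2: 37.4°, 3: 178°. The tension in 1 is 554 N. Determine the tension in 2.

Resolve: ΣF_x = 554 cos 270° + T_2 cos 37.4° + T_3 cos 178° = 0.
        ΣF_y = 554 sin 270° + T_2 sin 37.4° + T_3 sin 178° = 0.
The known terms sum to (0, -554) N, so 0.7944 T_2 − 0.9994 T_3 = 0 and 0.6074 T_2 + 0.0349 T_3 = 554.
Solving simultaneously: T_2 = 872.3 N, T_3 = 693.4 N.

T_2 ≈ 872 N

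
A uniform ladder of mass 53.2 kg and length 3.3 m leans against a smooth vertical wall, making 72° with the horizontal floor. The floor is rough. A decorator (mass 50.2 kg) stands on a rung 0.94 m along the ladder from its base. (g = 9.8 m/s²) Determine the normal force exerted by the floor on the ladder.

ΣF_y = 0: N_floor = 53.2×9.8 + 50.2×9.8 = 1013.3 N.

N_floor ≈ 1010 N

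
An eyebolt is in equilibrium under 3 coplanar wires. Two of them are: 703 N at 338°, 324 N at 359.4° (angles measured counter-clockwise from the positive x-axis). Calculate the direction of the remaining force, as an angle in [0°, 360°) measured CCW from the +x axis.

Sum the known components: ΣF_x = 975.8 N, ΣF_y = -266.7 N.
For equilibrium the remaining force must supply (−ΣF_x, −ΣF_y) = (-975.8, 266.7) N.
Magnitude = √((-975.8)² + (266.7)²) = 1012 N; direction = atan2(266.7, -975.8) = 164.7°.

θ ≈ 165°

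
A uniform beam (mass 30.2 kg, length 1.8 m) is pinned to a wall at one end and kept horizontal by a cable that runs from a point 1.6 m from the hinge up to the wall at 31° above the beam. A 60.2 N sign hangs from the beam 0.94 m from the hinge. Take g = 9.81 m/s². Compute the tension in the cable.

T ≈ 392 N

Take torques about the hinge: T sin 31° · 1.6 = 30.2×9.81×0.9 + 60.2×0.94 = 323.22 N·m.
So T = 323.22 / (0.5150 × 1.6) = 392.23 N.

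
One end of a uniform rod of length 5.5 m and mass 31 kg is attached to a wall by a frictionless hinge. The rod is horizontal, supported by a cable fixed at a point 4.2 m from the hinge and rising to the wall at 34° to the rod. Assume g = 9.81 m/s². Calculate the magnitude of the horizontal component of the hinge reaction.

H_x ≈ 295 N

Take torques about the hinge: T sin 34° · 4.2 = 31×9.81×2.75 = 836.3 N·m.
So T = 836.3 / (0.5592 × 4.2) = 356.08 N.
ΣF_x = 0: H_x = T cos 34° = 295.21 N.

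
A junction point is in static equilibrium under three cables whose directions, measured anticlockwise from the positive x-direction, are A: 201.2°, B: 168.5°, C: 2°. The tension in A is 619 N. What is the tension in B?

T_B ≈ 872 N

Resolve: ΣF_x = 619 cos 201.2° + T_B cos 168.5° + T_C cos 2° = 0.
        ΣF_y = 619 sin 201.2° + T_B sin 168.5° + T_C sin 2° = 0.
The known terms sum to (-577.1, -223.8) N, so -0.9799 T_B + 0.9994 T_C = 577.1 and 0.1994 T_B + 0.0349 T_C = 223.8.
Solving simultaneously: T_B = 872 N, T_C = 1432 N.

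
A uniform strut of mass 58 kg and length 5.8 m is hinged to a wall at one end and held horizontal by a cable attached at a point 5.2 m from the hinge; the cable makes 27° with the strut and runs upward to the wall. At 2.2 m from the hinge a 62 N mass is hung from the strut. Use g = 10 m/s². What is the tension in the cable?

Take torques about the hinge: T sin 27° · 5.2 = 58×10×2.9 + 62×2.2 = 1818.4 N·m.
So T = 1818.4 / (0.4540 × 5.2) = 770.26 N.

T ≈ 770 N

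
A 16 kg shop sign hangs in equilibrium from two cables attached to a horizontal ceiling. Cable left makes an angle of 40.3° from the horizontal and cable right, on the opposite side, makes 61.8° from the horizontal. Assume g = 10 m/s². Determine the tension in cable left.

T_left ≈ 77.3 N

Weight W = 16 × 10 = 160 N acts straight down.
Horizontal: T_left cos 40.3° = T_right cos 61.8°  →  T_right = 1.614 T_left.
Vertical: T_left sin 40.3° + T_right sin 61.8° = 160.
Substituting the horizontal relation into the vertical equation gives 2.069 T_left = 160, so T_left = 77.33 N.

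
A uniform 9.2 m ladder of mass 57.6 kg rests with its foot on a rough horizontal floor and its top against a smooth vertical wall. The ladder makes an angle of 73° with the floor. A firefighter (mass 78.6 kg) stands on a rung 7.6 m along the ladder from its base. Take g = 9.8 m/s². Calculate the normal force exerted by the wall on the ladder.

Torques about the foot: N_wall · 9.2 sin 73° = 57.6×9.8×4.6 cos 73° + 78.6×9.8×7.6 cos 73° → N_wall = 280.83 N.

N_wall ≈ 281 N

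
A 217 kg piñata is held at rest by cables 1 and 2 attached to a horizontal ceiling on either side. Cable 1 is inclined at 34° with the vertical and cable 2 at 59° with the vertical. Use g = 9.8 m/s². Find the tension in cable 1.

Angles from the horizontal: cable 1 is 90° − 34° = 56°, cable 2 is 90° − 59° = 31°.
Weight W = 217 × 9.8 = 2127 N acts straight down.
Horizontal: T_1 cos 56° = T_2 cos 31°  →  T_2 = 0.6524 T_1.
Vertical: T_1 sin 56° + T_2 sin 31° = 2127.
Substituting the horizontal relation into the vertical equation gives 1.165 T_1 = 2127, so T_1 = 1825 N.

T_1 ≈ 1830 N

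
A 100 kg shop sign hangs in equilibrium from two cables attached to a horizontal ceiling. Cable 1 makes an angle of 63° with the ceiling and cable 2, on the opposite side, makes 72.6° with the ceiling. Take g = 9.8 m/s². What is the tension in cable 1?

T_1 ≈ 419 N

Weight W = 100 × 9.8 = 980 N acts straight down.
Horizontal: T_1 cos 63° = T_2 cos 72.6°  →  T_2 = 1.518 T_1.
Vertical: T_1 sin 63° + T_2 sin 72.6° = 980.
Substituting the horizontal relation into the vertical equation gives 2.34 T_1 = 980, so T_1 = 418.9 N.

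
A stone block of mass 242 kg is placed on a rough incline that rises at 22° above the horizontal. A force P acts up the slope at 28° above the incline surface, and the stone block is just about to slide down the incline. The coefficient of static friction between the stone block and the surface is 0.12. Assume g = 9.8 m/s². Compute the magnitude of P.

P ≈ 756 N

On the verge of sliding down the incline, friction equals μN and acts up the slope.
Perpendicular: N + P sin 28° = W cos 22° = 2199 N.
Along incline: P cos 28° + μN = W sin 22° with W sin 22° = 888.4 N.
Solving the pair for P and N: P = 755.6 N, N = 1844 N (and f = μN = 221.3 N).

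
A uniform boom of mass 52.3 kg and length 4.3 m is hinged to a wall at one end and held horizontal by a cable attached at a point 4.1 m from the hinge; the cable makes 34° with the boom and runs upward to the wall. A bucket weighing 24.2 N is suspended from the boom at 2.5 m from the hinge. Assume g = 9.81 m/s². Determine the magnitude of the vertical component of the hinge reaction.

Take torques about the hinge: T sin 34° · 4.1 = 52.3×9.81×2.15 + 24.2×2.5 = 1163.6 N·m.
So T = 1163.6 / (0.5592 × 4.1) = 507.52 N.
ΣF_y = 0: H_y = (52.3×9.81 + 24.2) − T sin 34° = 537.26 − 283.8 = 253.46 N.

|H_y| ≈ 253 N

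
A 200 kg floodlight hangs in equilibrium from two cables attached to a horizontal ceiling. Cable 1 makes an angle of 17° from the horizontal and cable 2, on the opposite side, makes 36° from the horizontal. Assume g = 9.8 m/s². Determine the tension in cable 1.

Weight W = 200 × 9.8 = 1960 N acts straight down.
Horizontal: T_1 cos 17° = T_2 cos 36°  →  T_2 = 1.182 T_1.
Vertical: T_1 sin 17° + T_2 sin 36° = 1960.
Substituting the horizontal relation into the vertical equation gives 0.9872 T_1 = 1960, so T_1 = 1985 N.

T_1 ≈ 1990 N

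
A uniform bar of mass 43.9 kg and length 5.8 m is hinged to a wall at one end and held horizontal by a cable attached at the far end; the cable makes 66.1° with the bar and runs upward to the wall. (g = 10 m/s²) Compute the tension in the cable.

Take torques about the hinge: T sin 66.1° · 5.8 = 43.9×10×2.9 = 1273.1 N·m.
So T = 1273.1 / (0.9143 × 5.8) = 240.09 N.

T ≈ 240 N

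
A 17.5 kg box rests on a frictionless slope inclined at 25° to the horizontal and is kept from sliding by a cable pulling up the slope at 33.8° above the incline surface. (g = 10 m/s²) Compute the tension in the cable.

Take axes along and perpendicular to the incline. Weight components: W sin 25° = 73.96 N down-slope, W cos 25° = 158.6 N into the surface.
Along incline: T cos 33.8° = W sin 25° → T = 89 N.
Perpendicular: N = W cos 25° − T sin 33.8° = 109.1 N.

T ≈ 89 N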